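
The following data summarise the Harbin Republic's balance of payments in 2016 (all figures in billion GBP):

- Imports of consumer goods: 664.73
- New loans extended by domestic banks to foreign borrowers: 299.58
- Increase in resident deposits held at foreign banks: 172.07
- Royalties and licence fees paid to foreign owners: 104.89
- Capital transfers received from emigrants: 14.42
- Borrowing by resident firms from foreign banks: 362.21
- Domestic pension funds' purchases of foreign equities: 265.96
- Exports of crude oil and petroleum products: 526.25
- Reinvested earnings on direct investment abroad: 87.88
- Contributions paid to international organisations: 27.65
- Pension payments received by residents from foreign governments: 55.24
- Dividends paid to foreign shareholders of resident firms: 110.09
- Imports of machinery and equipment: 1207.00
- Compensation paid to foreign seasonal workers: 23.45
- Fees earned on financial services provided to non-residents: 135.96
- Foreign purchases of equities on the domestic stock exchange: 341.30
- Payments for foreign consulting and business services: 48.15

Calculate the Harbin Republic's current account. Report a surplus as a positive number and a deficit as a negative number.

-1380.63

Goods: -664.73 - 1207.00 + 526.25 = -1345.48
Services: -48.15 - 104.89 + 135.96 = -17.08
Primary income: -23.45 + 87.88 - 110.09 = -45.66
Secondary income: -27.65 + 55.24 = 27.59
Current account = (-1345.48) + (-17.08) + (-45.66) + 27.59 = -1380.63
(Excluded from the current account — financial account: new loans extended by domestic banks to foreign borrowers 299.58, increase in resident deposits held at foreign banks 172.07, borrowing by resident firms from foreign banks 362.21, domestic pension funds' purchases of foreign equities 265.96, foreign purchases of equities on the domestic stock exchange 341.30; capital account: capital transfers received from emigrants 14.42.)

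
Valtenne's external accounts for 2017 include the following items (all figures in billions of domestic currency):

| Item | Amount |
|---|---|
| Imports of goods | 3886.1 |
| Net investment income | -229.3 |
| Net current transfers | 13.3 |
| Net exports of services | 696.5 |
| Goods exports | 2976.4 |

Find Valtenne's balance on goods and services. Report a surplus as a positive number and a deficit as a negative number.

-213.2

Goods balance = 2976.4 - 3886.1 = -909.7
Services balance = 696.5
Trade balance (goods + services) = -909.7 + 696.5 = -213.2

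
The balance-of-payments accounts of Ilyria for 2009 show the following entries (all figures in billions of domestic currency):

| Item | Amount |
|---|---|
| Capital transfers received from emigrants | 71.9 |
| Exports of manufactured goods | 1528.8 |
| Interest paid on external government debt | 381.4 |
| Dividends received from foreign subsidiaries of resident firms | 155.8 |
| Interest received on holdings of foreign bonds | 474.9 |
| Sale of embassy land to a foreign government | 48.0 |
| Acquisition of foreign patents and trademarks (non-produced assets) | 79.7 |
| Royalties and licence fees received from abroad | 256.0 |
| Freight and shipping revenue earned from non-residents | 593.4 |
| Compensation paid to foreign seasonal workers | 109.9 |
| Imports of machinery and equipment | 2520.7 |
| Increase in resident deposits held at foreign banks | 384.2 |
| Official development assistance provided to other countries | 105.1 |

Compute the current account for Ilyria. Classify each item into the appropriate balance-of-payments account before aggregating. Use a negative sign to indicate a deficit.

Goods: -2520.7 + 1528.8 = -991.9
Services: 256.0 + 593.4 = 849.4
Primary income: -381.4 + 155.8 + 474.9 - 109.9 = 139.4
Secondary income: -105.1
Current account = (-991.9) + 849.4 + 139.4 + (-105.1) = -108.2
(Excluded from the current account — capital account: capital transfers received from emigrants 71.9, sale of embassy land to a foreign government 48.0, acquisition of foreign patents and trademarks (non-produced assets) 79.7; financial account: increase in resident deposits held at foreign banks 384.2.)

-108.2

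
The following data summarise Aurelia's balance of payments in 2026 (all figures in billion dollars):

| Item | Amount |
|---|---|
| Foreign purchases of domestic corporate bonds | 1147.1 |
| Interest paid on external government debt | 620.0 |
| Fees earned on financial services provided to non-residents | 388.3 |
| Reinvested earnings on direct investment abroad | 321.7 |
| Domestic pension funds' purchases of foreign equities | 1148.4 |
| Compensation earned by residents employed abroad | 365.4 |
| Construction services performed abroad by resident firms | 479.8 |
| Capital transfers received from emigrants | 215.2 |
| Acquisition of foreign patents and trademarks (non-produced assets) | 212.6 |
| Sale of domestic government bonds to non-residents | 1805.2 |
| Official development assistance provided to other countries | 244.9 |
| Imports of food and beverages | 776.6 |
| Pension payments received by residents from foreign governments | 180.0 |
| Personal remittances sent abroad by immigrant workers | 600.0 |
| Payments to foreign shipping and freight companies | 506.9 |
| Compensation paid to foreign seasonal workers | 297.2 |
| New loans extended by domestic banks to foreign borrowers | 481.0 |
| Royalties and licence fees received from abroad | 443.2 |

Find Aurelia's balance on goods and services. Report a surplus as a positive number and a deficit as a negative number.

Goods: -776.6
Services: -506.9 + 443.2 + 479.8 + 388.3 = 804.4
Trade balance = -776.6 + 804.4 = 27.8
(Excluded from the trade balance — financial account: foreign purchases of domestic corporate bonds 1147.1, domestic pension funds' purchases of foreign equities 1148.4, sale of domestic government bonds to non-residents 1805.2, new loans extended by domestic banks to foreign borrowers 481.0; primary income: interest paid on external government debt 620.0, reinvested earnings on direct investment abroad 321.7, compensation earned by residents employed abroad 365.4, compensation paid to foreign seasonal workers 297.2; capital account: capital transfers received from emigrants 215.2, acquisition of foreign patents and trademarks (non-produced assets) 212.6; secondary income: official development assistance provided to other countries 244.9, pension payments received by residents from foreign governments 180.0, personal remittances sent abroad by immigrant workers 600.0.)

27.8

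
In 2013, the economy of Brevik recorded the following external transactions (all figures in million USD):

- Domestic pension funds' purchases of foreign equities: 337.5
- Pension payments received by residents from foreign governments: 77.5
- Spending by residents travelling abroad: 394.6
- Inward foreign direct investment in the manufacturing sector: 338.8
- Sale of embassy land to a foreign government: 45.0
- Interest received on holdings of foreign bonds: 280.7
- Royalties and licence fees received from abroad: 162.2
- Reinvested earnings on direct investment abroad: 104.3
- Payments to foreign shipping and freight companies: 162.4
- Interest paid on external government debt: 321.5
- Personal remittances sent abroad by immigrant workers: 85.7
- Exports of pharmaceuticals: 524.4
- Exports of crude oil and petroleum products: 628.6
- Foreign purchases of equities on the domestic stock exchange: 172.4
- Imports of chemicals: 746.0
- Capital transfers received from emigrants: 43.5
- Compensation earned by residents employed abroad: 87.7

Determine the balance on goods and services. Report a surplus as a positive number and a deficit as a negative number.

12.2

Goods: 524.4 + 628.6 - 746.0 = 407.0
Services: -394.6 + 162.2 - 162.4 = -394.8
Trade balance = 407.0 + (-394.8) = 12.2
(Excluded from the trade balance — financial account: domestic pension funds' purchases of foreign equities 337.5, inward foreign direct investment in the manufacturing sector 338.8, foreign purchases of equities on the domestic stock exchange 172.4; secondary income: pension payments received by residents from foreign governments 77.5, personal remittances sent abroad by immigrant workers 85.7; capital account: sale of embassy land to a foreign government 45.0, capital transfers received from emigrants 43.5; primary income: interest received on holdings of foreign bonds 280.7, reinvested earnings on direct investment abroad 104.3, interest paid on external government debt 321.5, compensation earned by residents employed abroad 87.7.)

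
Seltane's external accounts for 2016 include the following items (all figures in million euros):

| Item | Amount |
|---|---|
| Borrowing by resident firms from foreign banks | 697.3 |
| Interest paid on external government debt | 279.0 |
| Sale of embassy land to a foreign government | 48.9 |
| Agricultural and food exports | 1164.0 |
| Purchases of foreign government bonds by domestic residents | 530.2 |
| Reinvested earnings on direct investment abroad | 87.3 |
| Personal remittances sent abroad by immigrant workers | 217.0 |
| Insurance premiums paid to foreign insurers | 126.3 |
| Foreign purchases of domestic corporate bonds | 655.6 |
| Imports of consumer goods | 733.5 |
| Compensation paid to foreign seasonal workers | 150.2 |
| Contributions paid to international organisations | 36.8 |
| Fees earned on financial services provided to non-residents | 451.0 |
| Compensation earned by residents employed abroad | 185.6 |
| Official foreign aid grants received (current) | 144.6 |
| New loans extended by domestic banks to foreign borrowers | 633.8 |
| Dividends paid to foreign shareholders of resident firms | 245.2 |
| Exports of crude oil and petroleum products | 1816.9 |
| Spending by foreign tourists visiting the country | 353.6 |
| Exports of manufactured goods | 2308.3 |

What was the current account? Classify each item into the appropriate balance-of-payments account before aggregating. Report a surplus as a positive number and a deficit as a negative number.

Goods: -733.5 + 1164.0 + 1816.9 + 2308.3 = 4555.7
Services: 451.0 - 126.3 + 353.6 = 678.3
Primary income: 87.3 - 279.0 - 245.2 + 185.6 - 150.2 = -401.5
Secondary income: -217.0 + 144.6 - 36.8 = -109.2
Current account = 4555.7 + 678.3 + (-401.5) + (-109.2) = 4723.3
(Excluded from the current account — financial account: borrowing by resident firms from foreign banks 697.3, purchases of foreign government bonds by domestic residents 530.2, foreign purchases of domestic corporate bonds 655.6, new loans extended by domestic banks to foreign borrowers 633.8; capital account: sale of embassy land to a foreign government 48.9.)

4723.3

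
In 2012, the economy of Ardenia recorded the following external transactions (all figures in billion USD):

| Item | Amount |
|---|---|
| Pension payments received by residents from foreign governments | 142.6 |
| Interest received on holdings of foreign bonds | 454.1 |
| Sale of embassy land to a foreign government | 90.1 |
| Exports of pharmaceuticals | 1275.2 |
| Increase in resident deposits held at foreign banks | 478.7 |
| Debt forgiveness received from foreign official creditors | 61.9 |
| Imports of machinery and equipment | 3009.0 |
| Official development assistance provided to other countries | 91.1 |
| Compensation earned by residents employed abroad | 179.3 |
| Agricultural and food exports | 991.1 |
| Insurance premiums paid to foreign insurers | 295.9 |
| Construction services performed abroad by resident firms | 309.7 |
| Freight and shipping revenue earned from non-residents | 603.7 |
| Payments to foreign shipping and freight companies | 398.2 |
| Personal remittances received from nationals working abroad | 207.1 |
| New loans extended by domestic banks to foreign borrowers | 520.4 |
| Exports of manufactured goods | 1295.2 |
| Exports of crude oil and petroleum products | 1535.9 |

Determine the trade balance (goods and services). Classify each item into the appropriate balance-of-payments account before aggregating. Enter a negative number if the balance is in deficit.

2307.7

Goods: 1535.9 - 3009.0 + 1295.2 + 991.1 + 1275.2 = 2088.4
Services: -295.9 + 309.7 + 603.7 - 398.2 = 219.3
Trade balance = 2088.4 + 219.3 = 2307.7
(Excluded from the trade balance — secondary income: pension payments received by residents from foreign governments 142.6, official development assistance provided to other countries 91.1, personal remittances received from nationals working abroad 207.1; primary income: interest received on holdings of foreign bonds 454.1, compensation earned by residents employed abroad 179.3; capital account: sale of embassy land to a foreign government 90.1, debt forgiveness received from foreign official creditors 61.9; financial account: increase in resident deposits held at foreign banks 478.7, new loans extended by domestic banks to foreign borrowers 520.4.)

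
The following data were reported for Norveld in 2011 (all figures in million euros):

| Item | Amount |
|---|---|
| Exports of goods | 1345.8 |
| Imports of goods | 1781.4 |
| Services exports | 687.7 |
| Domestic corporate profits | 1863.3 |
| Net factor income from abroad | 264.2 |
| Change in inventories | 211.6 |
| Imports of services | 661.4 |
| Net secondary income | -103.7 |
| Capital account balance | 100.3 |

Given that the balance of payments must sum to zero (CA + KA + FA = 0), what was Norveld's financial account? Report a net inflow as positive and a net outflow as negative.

Goods balance = 1345.8 - 1781.4 = -435.6
Services balance = 687.7 - 661.4 = 26.3
Trade balance (goods + services) = -435.6 + 26.3 = -409.3
Net primary income = 264.2
Net secondary income = -103.7
Current account = -409.3 + 264.2 + (-103.7) = -248.8
Financial account = -(-248.8 + 100.3) = 148.5

148.5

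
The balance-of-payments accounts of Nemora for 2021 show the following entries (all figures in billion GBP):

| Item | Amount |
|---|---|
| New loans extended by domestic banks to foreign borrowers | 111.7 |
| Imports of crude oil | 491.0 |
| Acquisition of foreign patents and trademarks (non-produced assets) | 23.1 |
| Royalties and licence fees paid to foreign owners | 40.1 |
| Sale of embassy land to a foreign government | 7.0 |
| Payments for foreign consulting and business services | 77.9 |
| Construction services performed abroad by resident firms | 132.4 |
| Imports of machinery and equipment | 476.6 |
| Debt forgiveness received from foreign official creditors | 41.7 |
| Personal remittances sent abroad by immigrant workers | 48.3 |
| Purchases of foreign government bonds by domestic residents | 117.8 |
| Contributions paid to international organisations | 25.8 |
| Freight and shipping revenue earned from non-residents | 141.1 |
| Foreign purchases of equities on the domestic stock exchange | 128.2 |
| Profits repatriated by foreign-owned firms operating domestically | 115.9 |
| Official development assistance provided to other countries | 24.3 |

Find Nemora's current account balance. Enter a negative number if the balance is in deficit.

-1026.4

Goods: -476.6 - 491.0 = -967.6
Services: -77.9 + 132.4 + 141.1 - 40.1 = 155.5
Primary income: -115.9
Secondary income: -24.3 - 25.8 - 48.3 = -98.4
Current account = (-967.6) + 155.5 + (-115.9) + (-98.4) = -1026.4
(Excluded from the current account — financial account: new loans extended by domestic banks to foreign borrowers 111.7, purchases of foreign government bonds by domestic residents 117.8, foreign purchases of equities on the domestic stock exchange 128.2; capital account: acquisition of foreign patents and trademarks (non-produced assets) 23.1, sale of embassy land to a foreign government 7.0, debt forgiveness received from foreign official creditors 41.7.)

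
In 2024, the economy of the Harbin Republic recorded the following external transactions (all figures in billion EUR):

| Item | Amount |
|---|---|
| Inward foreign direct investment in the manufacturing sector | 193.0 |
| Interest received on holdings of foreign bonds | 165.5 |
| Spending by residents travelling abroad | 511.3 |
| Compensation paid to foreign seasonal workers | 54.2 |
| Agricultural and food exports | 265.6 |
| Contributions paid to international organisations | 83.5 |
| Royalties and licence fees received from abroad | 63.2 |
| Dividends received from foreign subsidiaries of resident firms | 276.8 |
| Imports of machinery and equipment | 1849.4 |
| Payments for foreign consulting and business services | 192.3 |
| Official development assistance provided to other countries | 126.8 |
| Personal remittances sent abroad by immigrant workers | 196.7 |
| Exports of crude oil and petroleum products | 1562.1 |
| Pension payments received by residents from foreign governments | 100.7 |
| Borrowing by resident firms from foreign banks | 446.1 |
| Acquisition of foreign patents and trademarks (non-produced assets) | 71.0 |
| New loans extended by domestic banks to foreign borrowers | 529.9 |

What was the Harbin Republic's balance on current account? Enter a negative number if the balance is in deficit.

-580.3

Goods: -1849.4 + 1562.1 + 265.6 = -21.7
Services: -511.3 + 63.2 - 192.3 = -640.4
Primary income: 276.8 - 54.2 + 165.5 = 388.1
Secondary income: -126.8 + 100.7 - 83.5 - 196.7 = -306.3
Current account = (-21.7) + (-640.4) + 388.1 + (-306.3) = -580.3
(Excluded from the current account — financial account: inward foreign direct investment in the manufacturing sector 193.0, borrowing by resident firms from foreign banks 446.1, new loans extended by domestic banks to foreign borrowers 529.9; capital account: acquisition of foreign patents and trademarks (non-produced assets) 71.0.)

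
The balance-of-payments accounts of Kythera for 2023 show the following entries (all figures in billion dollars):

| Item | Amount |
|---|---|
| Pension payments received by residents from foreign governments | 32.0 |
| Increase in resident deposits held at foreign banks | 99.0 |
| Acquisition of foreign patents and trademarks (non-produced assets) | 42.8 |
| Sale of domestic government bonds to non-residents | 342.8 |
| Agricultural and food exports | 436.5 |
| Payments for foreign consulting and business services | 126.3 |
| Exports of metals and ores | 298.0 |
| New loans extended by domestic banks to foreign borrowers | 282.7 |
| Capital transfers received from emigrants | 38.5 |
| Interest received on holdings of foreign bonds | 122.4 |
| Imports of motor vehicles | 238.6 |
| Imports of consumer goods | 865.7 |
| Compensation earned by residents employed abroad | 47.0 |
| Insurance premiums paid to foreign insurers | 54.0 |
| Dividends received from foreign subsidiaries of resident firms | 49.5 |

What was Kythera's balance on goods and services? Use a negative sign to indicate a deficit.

-550.1

Goods: 298.0 - 865.7 - 238.6 + 436.5 = -369.8
Services: -54.0 - 126.3 = -180.3
Trade balance = -369.8 + (-180.3) = -550.1
(Excluded from the trade balance — secondary income: pension payments received by residents from foreign governments 32.0; financial account: increase in resident deposits held at foreign banks 99.0, sale of domestic government bonds to non-residents 342.8, new loans extended by domestic banks to foreign borrowers 282.7; capital account: acquisition of foreign patents and trademarks (non-produced assets) 42.8, capital transfers received from emigrants 38.5; primary income: interest received on holdings of foreign bonds 122.4, compensation earned by residents employed abroad 47.0, dividends received from foreign subsidiaries of resident firms 49.5.)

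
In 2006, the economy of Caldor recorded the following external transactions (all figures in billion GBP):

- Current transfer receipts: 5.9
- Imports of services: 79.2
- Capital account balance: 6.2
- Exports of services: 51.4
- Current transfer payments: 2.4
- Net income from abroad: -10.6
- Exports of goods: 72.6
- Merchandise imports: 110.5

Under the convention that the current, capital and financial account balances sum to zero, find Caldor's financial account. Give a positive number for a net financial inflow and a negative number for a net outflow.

Goods balance = 72.6 - 110.5 = -37.9
Services balance = 51.4 - 79.2 = -27.8
Trade balance (goods + services) = -37.9 + (-27.8) = -65.7
Net primary income = -10.6
Net secondary income = 5.9 - 2.4 = 3.5
Current account = -65.7 + (-10.6) + 3.5 = -72.8
Financial account = -(-72.8 + 6.2) = 66.6

66.6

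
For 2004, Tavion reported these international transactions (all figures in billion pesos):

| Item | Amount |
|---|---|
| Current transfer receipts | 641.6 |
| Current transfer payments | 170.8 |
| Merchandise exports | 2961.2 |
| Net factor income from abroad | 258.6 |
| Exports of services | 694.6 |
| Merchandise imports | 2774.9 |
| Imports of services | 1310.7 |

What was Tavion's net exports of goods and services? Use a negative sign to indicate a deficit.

-429.8

Goods balance = 2961.2 - 2774.9 = 186.3
Services balance = 694.6 - 1310.7 = -616.1
Trade balance (goods + services) = 186.3 + (-616.1) = -429.8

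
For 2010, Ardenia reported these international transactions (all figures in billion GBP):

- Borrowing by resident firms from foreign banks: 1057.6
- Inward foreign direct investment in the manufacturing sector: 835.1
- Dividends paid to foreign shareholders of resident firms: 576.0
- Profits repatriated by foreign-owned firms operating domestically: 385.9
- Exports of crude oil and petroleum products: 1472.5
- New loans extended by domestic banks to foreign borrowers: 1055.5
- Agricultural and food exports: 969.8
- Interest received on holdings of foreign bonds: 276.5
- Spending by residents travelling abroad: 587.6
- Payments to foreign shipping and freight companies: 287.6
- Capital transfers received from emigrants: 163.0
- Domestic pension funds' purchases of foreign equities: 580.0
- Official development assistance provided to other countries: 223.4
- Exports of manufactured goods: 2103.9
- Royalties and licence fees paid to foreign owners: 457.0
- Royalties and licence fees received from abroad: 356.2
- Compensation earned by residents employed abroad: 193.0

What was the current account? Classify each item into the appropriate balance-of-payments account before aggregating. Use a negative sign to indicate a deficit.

Goods: 969.8 + 2103.9 + 1472.5 = 4546.2
Services: 356.2 - 457.0 - 287.6 - 587.6 = -976.0
Primary income: 193.0 - 576.0 - 385.9 + 276.5 = -492.4
Secondary income: -223.4
Current account = 4546.2 + (-976.0) + (-492.4) + (-223.4) = 2854.4
(Excluded from the current account — financial account: borrowing by resident firms from foreign banks 1057.6, inward foreign direct investment in the manufacturing sector 835.1, new loans extended by domestic banks to foreign borrowers 1055.5, domestic pension funds' purchases of foreign equities 580.0; capital account: capital transfers received from emigrants 163.0.)

2854.4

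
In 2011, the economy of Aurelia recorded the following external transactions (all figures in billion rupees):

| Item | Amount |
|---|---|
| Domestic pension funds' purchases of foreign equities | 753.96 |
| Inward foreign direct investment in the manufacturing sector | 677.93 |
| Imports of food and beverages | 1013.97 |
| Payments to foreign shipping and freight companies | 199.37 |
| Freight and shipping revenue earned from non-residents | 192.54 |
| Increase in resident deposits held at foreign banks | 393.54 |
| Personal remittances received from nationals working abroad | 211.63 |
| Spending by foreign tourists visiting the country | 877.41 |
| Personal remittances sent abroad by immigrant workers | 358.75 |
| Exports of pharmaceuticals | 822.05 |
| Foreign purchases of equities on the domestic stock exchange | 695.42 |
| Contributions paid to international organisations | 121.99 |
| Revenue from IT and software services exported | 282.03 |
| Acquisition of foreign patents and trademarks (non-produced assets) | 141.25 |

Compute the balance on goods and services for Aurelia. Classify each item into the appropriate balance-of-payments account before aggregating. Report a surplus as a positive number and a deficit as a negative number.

Goods: 822.05 - 1013.97 = -191.92
Services: 877.41 + 192.54 + 282.03 - 199.37 = 1152.61
Trade balance = -191.92 + 1152.61 = 960.69
(Excluded from the trade balance — financial account: domestic pension funds' purchases of foreign equities 753.96, inward foreign direct investment in the manufacturing sector 677.93, increase in resident deposits held at foreign banks 393.54, foreign purchases of equities on the domestic stock exchange 695.42; secondary income: personal remittances received from nationals working abroad 211.63, personal remittances sent abroad by immigrant workers 358.75, contributions paid to international organisations 121.99; capital account: acquisition of foreign patents and trademarks (non-produced assets) 141.25.)

960.69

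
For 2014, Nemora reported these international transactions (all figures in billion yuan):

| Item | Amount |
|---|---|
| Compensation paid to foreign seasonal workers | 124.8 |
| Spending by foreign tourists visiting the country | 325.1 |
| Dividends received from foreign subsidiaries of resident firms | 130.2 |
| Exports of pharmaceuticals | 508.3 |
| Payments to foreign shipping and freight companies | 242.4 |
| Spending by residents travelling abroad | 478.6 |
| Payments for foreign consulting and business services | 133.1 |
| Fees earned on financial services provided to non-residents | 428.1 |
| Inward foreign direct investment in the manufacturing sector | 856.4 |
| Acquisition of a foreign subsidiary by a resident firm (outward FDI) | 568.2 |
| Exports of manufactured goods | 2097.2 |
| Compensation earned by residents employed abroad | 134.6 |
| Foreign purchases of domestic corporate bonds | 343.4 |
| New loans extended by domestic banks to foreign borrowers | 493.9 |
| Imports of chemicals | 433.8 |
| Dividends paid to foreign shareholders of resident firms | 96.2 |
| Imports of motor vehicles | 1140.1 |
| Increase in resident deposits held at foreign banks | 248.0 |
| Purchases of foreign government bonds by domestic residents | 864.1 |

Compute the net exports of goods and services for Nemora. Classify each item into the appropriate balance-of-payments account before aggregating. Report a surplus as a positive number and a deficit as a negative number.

930.7

Goods: 2097.2 - 1140.1 - 433.8 + 508.3 = 1031.6
Services: -478.6 - 133.1 + 325.1 + 428.1 - 242.4 = -100.9
Trade balance = 1031.6 + (-100.9) = 930.7
(Excluded from the trade balance — primary income: compensation paid to foreign seasonal workers 124.8, dividends received from foreign subsidiaries of resident firms 130.2, compensation earned by residents employed abroad 134.6, dividends paid to foreign shareholders of resident firms 96.2; financial account: inward foreign direct investment in the manufacturing sector 856.4, acquisition of a foreign subsidiary by a resident firm (outward FDI) 568.2, foreign purchases of domestic corporate bonds 343.4, new loans extended by domestic banks to foreign borrowers 493.9, increase in resident deposits held at foreign banks 248.0, purchases of foreign government bonds by domestic residents 864.1.)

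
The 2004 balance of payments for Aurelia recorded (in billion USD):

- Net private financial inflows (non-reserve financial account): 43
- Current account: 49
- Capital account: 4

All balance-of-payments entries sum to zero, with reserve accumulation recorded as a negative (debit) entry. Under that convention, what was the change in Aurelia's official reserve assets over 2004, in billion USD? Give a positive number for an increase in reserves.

Official reserve transactions balance = -(49 + 4 + 43) = -96
An accumulation of reserves is recorded as a debit (negative entry), so the change in the stock of reserves is the negative of that balance.
Change in official reserves = -(-96) = 96

96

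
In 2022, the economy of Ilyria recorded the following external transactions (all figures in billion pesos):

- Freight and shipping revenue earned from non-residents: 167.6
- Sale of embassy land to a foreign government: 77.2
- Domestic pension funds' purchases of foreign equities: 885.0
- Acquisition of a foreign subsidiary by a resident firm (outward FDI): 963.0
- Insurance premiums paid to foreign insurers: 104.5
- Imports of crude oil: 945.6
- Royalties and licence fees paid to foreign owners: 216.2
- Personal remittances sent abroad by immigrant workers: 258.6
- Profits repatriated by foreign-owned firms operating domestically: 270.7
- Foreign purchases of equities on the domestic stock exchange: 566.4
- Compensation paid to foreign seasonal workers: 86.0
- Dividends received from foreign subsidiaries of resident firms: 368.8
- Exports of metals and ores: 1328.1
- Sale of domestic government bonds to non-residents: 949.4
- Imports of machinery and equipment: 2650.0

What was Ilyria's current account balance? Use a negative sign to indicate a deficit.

Goods: -945.6 + 1328.1 - 2650.0 = -2267.5
Services: -216.2 + 167.6 - 104.5 = -153.1
Primary income: -270.7 + 368.8 - 86.0 = 12.1
Secondary income: -258.6
Current account = (-2267.5) + (-153.1) + 12.1 + (-258.6) = -2667.1
(Excluded from the current account — capital account: sale of embassy land to a foreign government 77.2; financial account: domestic pension funds' purchases of foreign equities 885.0, acquisition of a foreign subsidiary by a resident firm (outward FDI) 963.0, foreign purchases of equities on the domestic stock exchange 566.4, sale of domestic government bonds to non-residents 949.4.)

-2667.1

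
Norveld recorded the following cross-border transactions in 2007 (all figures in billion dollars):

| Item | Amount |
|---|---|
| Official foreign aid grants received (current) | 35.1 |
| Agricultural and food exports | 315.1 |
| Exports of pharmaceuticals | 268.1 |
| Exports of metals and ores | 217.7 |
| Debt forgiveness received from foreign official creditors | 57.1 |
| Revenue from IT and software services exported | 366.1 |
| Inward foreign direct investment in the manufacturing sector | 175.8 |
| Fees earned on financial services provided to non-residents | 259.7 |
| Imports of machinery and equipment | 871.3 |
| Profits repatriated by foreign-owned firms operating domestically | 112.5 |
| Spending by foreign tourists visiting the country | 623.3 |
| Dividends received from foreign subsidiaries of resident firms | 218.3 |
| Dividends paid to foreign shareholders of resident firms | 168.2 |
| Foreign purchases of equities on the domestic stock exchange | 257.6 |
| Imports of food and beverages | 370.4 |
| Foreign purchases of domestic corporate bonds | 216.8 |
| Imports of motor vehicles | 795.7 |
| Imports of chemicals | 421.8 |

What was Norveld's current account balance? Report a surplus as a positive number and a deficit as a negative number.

-436.5

Goods: -871.3 + 268.1 - 370.4 - 421.8 + 315.1 - 795.7 + 217.7 = -1658.3
Services: 623.3 + 259.7 + 366.1 = 1249.1
Primary income: -112.5 - 168.2 + 218.3 = -62.4
Secondary income: 35.1
Current account = (-1658.3) + 1249.1 + (-62.4) + 35.1 = -436.5
(Excluded from the current account — capital account: debt forgiveness received from foreign official creditors 57.1; financial account: inward foreign direct investment in the manufacturing sector 175.8, foreign purchases of equities on the domestic stock exchange 257.6, foreign purchases of domestic corporate bonds 216.8.)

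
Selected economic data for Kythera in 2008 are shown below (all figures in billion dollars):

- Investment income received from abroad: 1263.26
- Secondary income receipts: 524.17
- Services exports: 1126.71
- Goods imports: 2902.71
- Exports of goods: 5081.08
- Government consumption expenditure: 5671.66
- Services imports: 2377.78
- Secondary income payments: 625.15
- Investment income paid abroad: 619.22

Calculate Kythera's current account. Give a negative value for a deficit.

1470.36

Goods balance = 5081.08 - 2902.71 = 2178.37
Services balance = 1126.71 - 2377.78 = -1251.07
Trade balance (goods + services) = 2178.37 + (-1251.07) = 927.30
Net primary income = 1263.26 - 619.22 = 644.04
Net secondary income = 524.17 - 625.15 = -100.98
Current account = 927.30 + 644.04 + (-100.98) = 1470.36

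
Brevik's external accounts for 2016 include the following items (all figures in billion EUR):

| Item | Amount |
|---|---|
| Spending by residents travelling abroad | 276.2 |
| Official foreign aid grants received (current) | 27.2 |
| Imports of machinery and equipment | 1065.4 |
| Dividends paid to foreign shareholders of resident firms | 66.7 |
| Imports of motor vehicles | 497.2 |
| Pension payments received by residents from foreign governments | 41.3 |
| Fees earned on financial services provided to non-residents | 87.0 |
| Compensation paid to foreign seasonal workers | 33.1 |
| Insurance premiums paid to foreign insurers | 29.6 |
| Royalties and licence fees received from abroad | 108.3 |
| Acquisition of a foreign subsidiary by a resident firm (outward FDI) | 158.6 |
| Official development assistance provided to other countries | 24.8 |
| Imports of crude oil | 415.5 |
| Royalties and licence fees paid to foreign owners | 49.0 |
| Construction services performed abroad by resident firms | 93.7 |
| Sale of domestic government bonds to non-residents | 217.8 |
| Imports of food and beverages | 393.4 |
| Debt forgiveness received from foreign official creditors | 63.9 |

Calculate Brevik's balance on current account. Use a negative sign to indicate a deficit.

-2493.4

Goods: -1065.4 - 497.2 - 415.5 - 393.4 = -2371.5
Services: -49.0 + 93.7 - 29.6 + 108.3 - 276.2 + 87.0 = -65.8
Primary income: -66.7 - 33.1 = -99.8
Secondary income: 27.2 + 41.3 - 24.8 = 43.7
Current account = (-2371.5) + (-65.8) + (-99.8) + 43.7 = -2493.4
(Excluded from the current account — financial account: acquisition of a foreign subsidiary by a resident firm (outward FDI) 158.6, sale of domestic government bonds to non-residents 217.8; capital account: debt forgiveness received from foreign official creditors 63.9.)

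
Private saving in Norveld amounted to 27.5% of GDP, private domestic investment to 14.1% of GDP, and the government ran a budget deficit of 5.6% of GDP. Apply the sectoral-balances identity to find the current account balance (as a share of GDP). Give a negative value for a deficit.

7.8

By the sectoral-balances identity, CA = (S_private - I) + (T - G).
Private balance = 27.5 - 14.1 = 13.4
Government balance (T - G) = -5.6
CA = 13.4 + (-5.6) = 7.8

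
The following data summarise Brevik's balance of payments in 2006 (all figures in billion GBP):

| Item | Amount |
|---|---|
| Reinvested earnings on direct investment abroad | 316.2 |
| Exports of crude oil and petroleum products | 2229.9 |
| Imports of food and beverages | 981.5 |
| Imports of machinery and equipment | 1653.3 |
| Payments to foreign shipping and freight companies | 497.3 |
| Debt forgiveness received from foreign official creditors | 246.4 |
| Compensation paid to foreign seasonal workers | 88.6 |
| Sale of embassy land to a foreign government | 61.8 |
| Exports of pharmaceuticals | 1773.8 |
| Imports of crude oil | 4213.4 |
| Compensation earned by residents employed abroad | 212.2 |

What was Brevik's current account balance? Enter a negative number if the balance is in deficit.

Goods: 1773.8 - 981.5 + 2229.9 - 4213.4 - 1653.3 = -2844.5
Services: -497.3
Primary income: 316.2 + 212.2 - 88.6 = 439.8
Current account = (-2844.5) + (-497.3) + 439.8 = -2902.0
(Excluded from the current account — capital account: debt forgiveness received from foreign official creditors 246.4, sale of embassy land to a foreign government 61.8.)

-2902.0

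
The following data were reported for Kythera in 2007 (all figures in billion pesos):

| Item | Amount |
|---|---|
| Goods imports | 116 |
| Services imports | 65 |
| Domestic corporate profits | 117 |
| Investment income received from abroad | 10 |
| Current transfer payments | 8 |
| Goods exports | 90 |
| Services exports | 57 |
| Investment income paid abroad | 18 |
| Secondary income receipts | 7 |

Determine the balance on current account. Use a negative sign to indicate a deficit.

-43

Goods balance = 90 - 116 = -26
Services balance = 57 - 65 = -8
Trade balance (goods + services) = -26 + (-8) = -34
Net primary income = 10 - 18 = -8
Net secondary income = 7 - 8 = -1
Current account = -34 + (-8) + (-1) = -43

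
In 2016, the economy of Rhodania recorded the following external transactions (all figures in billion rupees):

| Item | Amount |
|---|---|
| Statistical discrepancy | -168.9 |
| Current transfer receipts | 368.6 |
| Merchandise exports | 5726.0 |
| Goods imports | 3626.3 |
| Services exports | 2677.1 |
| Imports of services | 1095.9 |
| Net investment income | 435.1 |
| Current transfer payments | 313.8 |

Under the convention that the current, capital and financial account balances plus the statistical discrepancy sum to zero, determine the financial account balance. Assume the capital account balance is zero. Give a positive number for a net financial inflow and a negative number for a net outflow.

Goods balance = 5726.0 - 3626.3 = 2099.7
Services balance = 2677.1 - 1095.9 = 1581.2
Trade balance (goods + services) = 2099.7 + 1581.2 = 3680.9
Net primary income = 435.1
Net secondary income = 368.6 - 313.8 = 54.8
Current account = 3680.9 + 435.1 + 54.8 = 4170.8
Financial account = -(4170.8 + (-168.9)) = -4001.9

-4001.9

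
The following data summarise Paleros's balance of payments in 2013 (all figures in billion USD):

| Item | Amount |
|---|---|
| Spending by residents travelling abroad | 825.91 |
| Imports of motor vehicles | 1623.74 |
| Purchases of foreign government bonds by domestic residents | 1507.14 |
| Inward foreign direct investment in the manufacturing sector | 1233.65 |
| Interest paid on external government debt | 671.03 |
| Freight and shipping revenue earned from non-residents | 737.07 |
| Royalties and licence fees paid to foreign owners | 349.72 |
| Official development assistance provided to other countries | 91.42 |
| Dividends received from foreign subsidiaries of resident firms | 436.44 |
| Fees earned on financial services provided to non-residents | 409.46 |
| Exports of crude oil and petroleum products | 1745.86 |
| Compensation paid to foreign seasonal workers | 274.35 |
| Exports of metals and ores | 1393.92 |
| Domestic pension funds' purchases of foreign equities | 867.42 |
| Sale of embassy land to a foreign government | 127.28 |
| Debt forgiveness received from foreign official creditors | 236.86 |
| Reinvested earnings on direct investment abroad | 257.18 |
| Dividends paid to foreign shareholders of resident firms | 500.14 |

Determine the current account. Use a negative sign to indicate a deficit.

643.62

Goods: 1393.92 - 1623.74 + 1745.86 = 1516.04
Services: 409.46 + 737.07 - 825.91 - 349.72 = -29.10
Primary income: 257.18 - 671.03 - 274.35 - 500.14 + 436.44 = -751.90
Secondary income: -91.42
Current account = 1516.04 + (-29.10) + (-751.90) + (-91.42) = 643.62
(Excluded from the current account — financial account: purchases of foreign government bonds by domestic residents 1507.14, inward foreign direct investment in the manufacturing sector 1233.65, domestic pension funds' purchases of foreign equities 867.42; capital account: sale of embassy land to a foreign government 127.28, debt forgiveness received from foreign official creditors 236.86.)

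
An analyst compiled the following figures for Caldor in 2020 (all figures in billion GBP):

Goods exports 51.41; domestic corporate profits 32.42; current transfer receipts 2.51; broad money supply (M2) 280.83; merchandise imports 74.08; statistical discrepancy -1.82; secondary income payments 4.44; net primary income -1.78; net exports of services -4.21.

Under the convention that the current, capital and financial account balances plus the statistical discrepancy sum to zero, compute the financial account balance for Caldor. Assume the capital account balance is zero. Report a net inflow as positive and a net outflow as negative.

Goods balance = 51.41 - 74.08 = -22.67
Services balance = -4.21
Trade balance (goods + services) = -22.67 + (-4.21) = -26.88
Net primary income = -1.78
Net secondary income = 2.51 - 4.44 = -1.93
Current account = -26.88 + (-1.78) + (-1.93) = -30.59
Financial account = -(-30.59 + (-1.82)) = 32.41

32.41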